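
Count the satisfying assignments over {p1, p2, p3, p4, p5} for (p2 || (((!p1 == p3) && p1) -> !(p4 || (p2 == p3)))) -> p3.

20

Initial set: {((p2 || (((!p1 == p3) && p1) -> !(p4 || (p2 == p3)))) -> p3)}.
((p2 || (((!p1 == p3) && p1) -> !(p4 || (p2 == p3)))) -> p3): β-rule — branch into !(p2 || (((!p1 == p3) && p1) -> !(p4 || (p2 == p3))))  //  p3.
  branch 1 (add !(p2 || (((!p1 == p3) && p1) -> !(p4 || (p2 == p3))))):
    !(p2 || (((!p1 == p3) && p1) -> !(p4 || (p2 == p3)))): α-rule — add !p2, !(((!p1 == p3) && p1) -> !(p4 || (p2 == p3))).
    !(((!p1 == p3) && p1) -> !(p4 || (p2 == p3))): α-rule — add ((!p1 == p3) && p1), !!(p4 || (p2 == p3)).
    ((!p1 == p3) && p1): α-rule — add (!p1 == p3), p1.
    !!(p4 || (p2 == p3)): β-rule — branch into p4  //  (p2 == p3).
      branch 1.1 (add p4):
        (!p1 == p3): β-rule — branch into !p1, p3  //  !!p1, !p3.
          branch 1.1.1 (add !p1, p3):
            × closes — contains both p1 and !p1.
          branch 1.1.2 (add !!p1, !p3):
            ○ open, literals {p1=true, p2=false, p3=false, p4=true}.
      branch 1.2 (add (p2 == p3)):
        (!p1 == p3): β-rule — branch into !p1, p3  //  !!p1, !p3.
          branch 1.2.1 (add !p1, p3):
            × closes — contains both p1 and !p1.
          branch 1.2.2 (add !!p1, !p3):
            (p2 == p3): β-rule — branch into p2, p3  //  !p2, !p3.
              branch 1.2.2.1 (add p2, p3):
                × closes — contains both p2 and !p2.
              branch 1.2.2.2 (add !p2, !p3):
                ○ open, literals {p1=true, p2=false, p3=false}.
  branch 2 (add p3):
    ○ open, literals {p3=true}.
3 branches closed, 3 open.
Each open branch fixes some atoms; the unmentioned ones are free. Counting distinct full assignments: branch {p1=true, p2=false, p3=false, p4=true} (p5) contributes 2 new; branch {p1=true, p2=false, p3=false} (p4, p5) contributes 2 new; branch {p3=true} (p1, p2, p4, p5) contributes 16 new. Total: 20.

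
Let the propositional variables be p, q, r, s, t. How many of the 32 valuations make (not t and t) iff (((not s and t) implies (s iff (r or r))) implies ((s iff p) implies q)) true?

Initial set: {T ((not t and t) iff (((not s and t) implies (s iff (r or r))) implies ((s iff p) implies q)))}.
T ((not t and t) iff (((not s and t) implies (s iff (r or r))) implies ((s iff p) implies q))): β-rule — branch into T (not t and t), T (((not s and t) implies (s iff (r or r))) implies ((s iff p) implies q))  //  F (not t and t), F (((not s and t) implies (s iff (r or r))) implies ((s iff p) implies q)).
  branch 1 (add T (not t and t), T (((not s and t) implies (s iff (r or r))) implies ((s iff p) implies q))):
    T (not t and t): α-rule — add T not t, T t.
    × closes — contains both t and not t.
  branch 2 (add F (not t and t), F (((not s and t) implies (s iff (r or r))) implies ((s iff p) implies q))):
    F (((not s and t) implies (s iff (r or r))) implies ((s iff p) implies q)): α-rule — add T ((not s and t) implies (s iff (r or r))), F ((s iff p) implies q).
    F ((s iff p) implies q): α-rule — add T (s iff p), F q.
    F (not t and t): β-rule — branch into F not t  //  F t.
      branch 2.1 (add F not t):
        T ((not s and t) implies (s iff (r or r))): β-rule — branch into F (not s and t)  //  T (s iff (r or r)).
          branch 2.1.1 (add F (not s and t)):
            T (s iff p): β-rule — branch into T s, T p  //  F s, F p.
              branch 2.1.1.1 (add T s, T p):
                F (not s and t): β-rule — branch into F not s  //  F t.
                  branch 2.1.1.1.1 (add F not s):
                    ○ open, literals {p=true, q=false, s=true, t=true}.
                  branch 2.1.1.1.2 (add F t):
                    × closes — contains both t and not t.
              branch 2.1.1.2 (add F s, F p):
                F (not s and t): β-rule — branch into F not s  //  F t.
                  branch 2.1.1.2.1 (add F not s):
                    × closes — contains both s and not s.
                  branch 2.1.1.2.2 (add F t):
                    × closes — contains both t and not t.
          branch 2.1.2 (add T (s iff (r or r))):
            T (s iff p): β-rule — branch into T s, T p  //  F s, F p.
              branch 2.1.2.1 (add T s, T p):
                T (s iff (r or r)): β-rule — branch into T s, T (r or r)  //  F s, F (r or r).
                  branch 2.1.2.1.1 (add T s, T (r or r)):
                    T (r or r): β-rule — branch into T r  //  T r.
                      branch 2.1.2.1.1.1 (add T r):
                        ○ open, literals {p=true, q=false, r=true, s=true, t=true}.
                      branch 2.1.2.1.1.2 (add T r):
                        ○ open, literals {p=true, q=false, r=true, s=true, t=true}.
                  branch 2.1.2.1.2 (add F s, F (r or r)):
                    × closes — contains both s and not s.
              branch 2.1.2.2 (add F s, F p):
                T (s iff (r or r)): β-rule — branch into T s, T (r or r)  //  F s, F (r or r).
                  branch 2.1.2.2.1 (add T s, T (r or r)):
                    × closes — contains both s and not s.
                  branch 2.1.2.2.2 (add F s, F (r or r)):
                    F (r or r): α-rule — add F r, F r.
                    ○ open, literals {p=false, q=false, r=false, s=false, t=true}.
      branch 2.2 (add F t):
        T ((not s and t) implies (s iff (r or r))): β-rule — branch into F (not s and t)  //  T (s iff (r or r)).
          branch 2.2.1 (add F (not s and t)):
            T (s iff p): β-rule — branch into T s, T p  //  F s, F p.
              branch 2.2.1.1 (add T s, T p):
                F (not s and t): β-rule — branch into F not s  //  F t.
                  branch 2.2.1.1.1 (add F not s):
                    ○ open, literals {p=true, q=false, s=true, t=false}.
                  branch 2.2.1.1.2 (add F t):
                    ○ open, literals {p=true, q=false, s=true, t=false}.
              branch 2.2.1.2 (add F s, F p):
                F (not s and t): β-rule — branch into F not s  //  F t.
                  branch 2.2.1.2.1 (add F not s):
                    × closes — contains both s and not s.
                  branch 2.2.1.2.2 (add F t):
                    ○ open, literals {p=false, q=false, s=false, t=false}.
          branch 2.2.2 (add T (s iff (r or r))):
            T (s iff p): β-rule — branch into T s, T p  //  F s, F p.
              branch 2.2.2.1 (add T s, T p):
                T (s iff (r or r)): β-rule — branch into T s, T (r or r)  //  F s, F (r or r).
                  branch 2.2.2.1.1 (add T s, T (r or r)):
                    T (r or r): β-rule — branch into T r  //  T r.
                      branch 2.2.2.1.1.1 (add T r):
                        ○ open, literals {p=true, q=false, r=true, s=true, t=false}.
                      branch 2.2.2.1.1.2 (add T r):
                        ○ open, literals {p=true, q=false, r=true, s=true, t=false}.
                  branch 2.2.2.1.2 (add F s, F (r or r)):
                    × closes — contains both s and not s.
              branch 2.2.2.2 (add F s, F p):
                T (s iff (r or r)): β-rule — branch into T s, T (r or r)  //  F s, F (r or r).
                  branch 2.2.2.2.1 (add T s, T (r or r)):
                    × closes — contains both s and not s.
                  branch 2.2.2.2.2 (add F s, F (r or r)):
                    F (r or r): α-rule — add F r, F r.
                    ○ open, literals {p=false, q=false, r=false, s=false, t=false}.
9 branches closed, 10 open.
Each open branch fixes some atoms; the unmentioned ones are free. Counting distinct full assignments: branch {p=true, q=false, s=true, t=true} (r) contributes 2 new; branch {p=true, q=false, r=true, s=true, t=true} (none free) contributes 0 new; branch {p=true, q=false, r=true, s=true, t=true} (none free) contributes 0 new; branch {p=false, q=false, r=false, s=false, t=true} (none free) contributes 1 new; branch {p=true, q=false, s=true, t=false} (r) contributes 2 new; branch {p=true, q=false, s=true, t=false} (r) contributes 0 new; branch {p=false, q=false, s=false, t=false} (r) contributes 2 new; branch {p=true, q=false, r=true, s=true, t=false} (none free) contributes 0 new; branch {p=true, q=false, r=true, s=true, t=false} (none free) contributes 0 new; branch {p=false, q=false, r=false, s=false, t=false} (none free) contributes 0 new. Total: 7.

7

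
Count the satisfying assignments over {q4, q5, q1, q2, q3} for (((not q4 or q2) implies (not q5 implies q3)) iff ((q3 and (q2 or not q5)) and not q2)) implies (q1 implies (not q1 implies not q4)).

32

Initial set: {((((not q4 or q2) implies (not q5 implies q3)) iff ((q3 and (q2 or not q5)) and not q2)) implies (q1 implies (not q1 implies not q4)))}.
((((not q4 or q2) implies (not q5 implies q3)) iff ((q3 and (q2 or not q5)) and not q2)) implies (q1 implies (not q1 implies not q4))): β-rule — branch into not (((not q4 or q2) implies (not q5 implies q3)) iff ((q3 and (q2 or not q5)) and not q2))  //  (q1 implies (not q1 implies not q4)).
  branch 1 (add not (((not q4 or q2) implies (not q5 implies q3)) iff ((q3 and (q2 or not q5)) and not q2))):
    not (((not q4 or q2) implies (not q5 implies q3)) iff ((q3 and (q2 or not q5)) and not q2)): β-rule — branch into ((not q4 or q2) implies (not q5 implies q3)), not ((q3 and (q2 or not q5)) and not q2)  //  not ((not q4 or q2) implies (not q5 implies q3)), ((q3 and (q2 or not q5)) and not q2).
      branch 1.1 (add ((not q4 or q2) implies (not q5 implies q3)), not ((q3 and (q2 or not q5)) and not q2)):
        ((not q4 or q2) implies (not q5 implies q3)): β-rule — branch into not (not q4 or q2)  //  (not q5 implies q3).
          branch 1.1.1 (add not (not q4 or q2)):
            not (not q4 or q2): α-rule — add not not q4, not q2.
            not ((q3 and (q2 or not q5)) and not q2): β-rule — branch into not (q3 and (q2 or not q5))  //  not not q2.
              branch 1.1.1.1 (add not (q3 and (q2 or not q5))):
                not (q3 and (q2 or not q5)): β-rule — branch into not q3  //  not (q2 or not q5).
                  branch 1.1.1.1.1 (add not q3):
                    ○ open, literals {q2=0, q3=0, q4=1}.
                  branch 1.1.1.1.2 (add not (q2 or not q5)):
                    not (q2 or not q5): α-rule — add not q2, not not q5.
                    ○ open, literals {q2=0, q4=1, q5=1}.
              branch 1.1.1.2 (add not not q2):
                × closes — contains both q2 and not q2.
          branch 1.1.2 (add (not q5 implies q3)):
            not ((q3 and (q2 or not q5)) and not q2): β-rule — branch into not (q3 and (q2 or not q5))  //  not not q2.
              branch 1.1.2.1 (add not (q3 and (q2 or not q5))):
                (not q5 implies q3): β-rule — branch into not not q5  //  q3.
                  branch 1.1.2.1.1 (add not not q5):
                    not (q3 and (q2 or not q5)): β-rule — branch into not q3  //  not (q2 or not q5).
                      branch 1.1.2.1.1.1 (add not q3):
                        ○ open, literals {q3=0, q5=1}.
                      branch 1.1.2.1.1.2 (add not (q2 or not q5)):
                        not (q2 or not q5): α-rule — add not q2, not not q5.
                        ○ open, literals {q2=0, q5=1}.
                  branch 1.1.2.1.2 (add q3):
                    not (q3 and (q2 or not q5)): β-rule — branch into not q3  //  not (q2 or not q5).
                      branch 1.1.2.1.2.1 (add not q3):
                        × closes — contains both q3 and not q3.
                      branch 1.1.2.1.2.2 (add not (q2 or not q5)):
                        not (q2 or not q5): α-rule — add not q2, not not q5.
                        ○ open, literals {q2=0, q3=1, q5=1}.
              branch 1.1.2.2 (add not not q2):
                (not q5 implies q3): β-rule — branch into not not q5  //  q3.
                  branch 1.1.2.2.1 (add not not q5):
                    ○ open, literals {q2=1, q5=1}.
                  branch 1.1.2.2.2 (add q3):
                    ○ open, literals {q2=1, q3=1}.
      branch 1.2 (add not ((not q4 or q2) implies (not q5 implies q3)), ((q3 and (q2 or not q5)) and not q2)):
        not ((not q4 or q2) implies (not q5 implies q3)): α-rule — add (not q4 or q2), not (not q5 implies q3).
        ((q3 and (q2 or not q5)) and not q2): α-rule — add (q3 and (q2 or not q5)), not q2.
        not (not q5 implies q3): α-rule — add not q5, not q3.
        (q3 and (q2 or not q5)): α-rule — add q3, (q2 or not q5).
        × closes — contains both q3 and not q3.
  branch 2 (add (q1 implies (not q1 implies not q4))):
    (q1 implies (not q1 implies not q4)): β-rule — branch into not q1  //  (not q1 implies not q4).
      branch 2.1 (add not q1):
        ○ open, literals {q1=0}.
      branch 2.2 (add (not q1 implies not q4)):
        (not q1 implies not q4): β-rule — branch into not not q1  //  not q4.
          branch 2.2.1 (add not not q1):
            ○ open, literals {q1=1}.
          branch 2.2.2 (add not q4):
            ○ open, literals {q4=0}.
3 branches closed, 10 open.
Each open branch fixes some atoms; the unmentioned ones are free. Counting distinct full assignments: branch {q2=0, q3=0, q4=1} (q5, q1) contributes 4 new; branch {q2=0, q4=1, q5=1} (q1, q3) contributes 2 new; branch {q3=0, q5=1} (q4, q1, q2) contributes 6 new; branch {q2=0, q5=1} (q4, q1, q3) contributes 2 new; branch {q2=0, q3=1, q5=1} (q4, q1) contributes 0 new; branch {q2=1, q5=1} (q4, q1, q3) contributes 4 new; branch {q2=1, q3=1} (q4, q5, q1) contributes 4 new; branch {q1=0} (q4, q5, q2, q3) contributes 5 new; branch {q1=1} (q4, q5, q2, q3) contributes 5 new; branch {q4=0} (q5, q1, q2, q3) contributes 0 new. Total: 32.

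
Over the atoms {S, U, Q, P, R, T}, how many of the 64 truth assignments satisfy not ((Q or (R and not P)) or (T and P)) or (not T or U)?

50

Initial set: {(not ((Q or (R and not P)) or (T and P)) or (not T or U))}.
(not ((Q or (R and not P)) or (T and P)) or (not T or U)): β-rule — branch into not ((Q or (R and not P)) or (T and P))  //  (not T or U).
  branch 1 (add not ((Q or (R and not P)) or (T and P))):
    not ((Q or (R and not P)) or (T and P)): α-rule — add not (Q or (R and not P)), not (T and P).
    not (Q or (R and not P)): α-rule — add not Q, not (R and not P).
    not (T and P): β-rule — branch into not T  //  not P.
      branch 1.1 (add not T):
        not (R and not P): β-rule — branch into not R  //  not not P.
          branch 1.1.1 (add not R):
            ○ open, literals {Q=false, R=false, T=false}.
          branch 1.1.2 (add not not P):
            ○ open, literals {P=true, Q=false, T=false}.
      branch 1.2 (add not P):
        not (R and not P): β-rule — branch into not R  //  not not P.
          branch 1.2.1 (add not R):
            ○ open, literals {P=false, Q=false, R=false}.
          branch 1.2.2 (add not not P):
            × closes — contains both P and not P.
  branch 2 (add (not T or U)):
    (not T or U): β-rule — branch into not T  //  U.
      branch 2.1 (add not T):
        ○ open, literals {T=false}.
      branch 2.2 (add U):
        ○ open, literals {U=true}.
1 branch closed, 5 open.
Each open branch fixes some atoms; the unmentioned ones are free. Counting distinct full assignments: branch {Q=false, R=false, T=false} (S, U, P) contributes 8 new; branch {P=true, Q=false, T=false} (S, U, R) contributes 4 new; branch {P=false, Q=false, R=false} (S, U, T) contributes 4 new; branch {T=false} (S, U, Q, P, R) contributes 20 new; branch {U=true} (S, Q, P, R, T) contributes 14 new. Total: 50.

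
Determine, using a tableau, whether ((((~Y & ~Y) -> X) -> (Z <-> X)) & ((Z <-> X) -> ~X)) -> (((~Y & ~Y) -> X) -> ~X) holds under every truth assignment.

Assume the negation and expand:
Initial set: {~(((((~Y & ~Y) -> X) -> (Z <-> X)) & ((Z <-> X) -> ~X)) -> (((~Y & ~Y) -> X) -> ~X))}.
~(((((~Y & ~Y) -> X) -> (Z <-> X)) & ((Z <-> X) -> ~X)) -> (((~Y & ~Y) -> X) -> ~X)): α-rule — add ((((~Y & ~Y) -> X) -> (Z <-> X)) & ((Z <-> X) -> ~X)), ~(((~Y & ~Y) -> X) -> ~X).
((((~Y & ~Y) -> X) -> (Z <-> X)) & ((Z <-> X) -> ~X)): α-rule — add (((~Y & ~Y) -> X) -> (Z <-> X)), ((Z <-> X) -> ~X).
~(((~Y & ~Y) -> X) -> ~X): α-rule — add ((~Y & ~Y) -> X), ~~X.
(((~Y & ~Y) -> X) -> (Z <-> X)): β-rule — branch into ~((~Y & ~Y) -> X)  //  (Z <-> X).
  branch 1 (add ~((~Y & ~Y) -> X)):
    ~((~Y & ~Y) -> X): α-rule — add (~Y & ~Y), ~X.
    × closes — contains both X and ~X.
  branch 2 (add (Z <-> X)):
    ((Z <-> X) -> ~X): β-rule — branch into ~(Z <-> X)  //  ~X.
      branch 2.1 (add ~(Z <-> X)):
        ((~Y & ~Y) -> X): β-rule — branch into ~(~Y & ~Y)  //  X.
          branch 2.1.1 (add ~(~Y & ~Y)):
            (Z <-> X): β-rule — branch into Z, X  //  ~Z, ~X.
              branch 2.1.1.1 (add Z, X):
                ~(Z <-> X): β-rule — branch into Z, ~X  //  ~Z, X.
                  branch 2.1.1.1.1 (add Z, ~X):
                    × closes — contains both X and ~X.
                  branch 2.1.1.1.2 (add ~Z, X):
                    × closes — contains both Z and ~Z.
              branch 2.1.1.2 (add ~Z, ~X):
                × closes — contains both X and ~X.
          branch 2.1.2 (add X):
            (Z <-> X): β-rule — branch into Z, X  //  ~Z, ~X.
              branch 2.1.2.1 (add Z, X):
                ~(Z <-> X): β-rule — branch into Z, ~X  //  ~Z, X.
                  branch 2.1.2.1.1 (add Z, ~X):
                    × closes — contains both X and ~X.
                  branch 2.1.2.1.2 (add ~Z, X):
                    × closes — contains both Z and ~Z.
              branch 2.1.2.2 (add ~Z, ~X):
                × closes — contains both X and ~X.
      branch 2.2 (add ~X):
        × closes — contains both X and ~X.
All 8 branches close.
Every branch closed, so the negation is unsatisfiable and the formula is valid.

Valid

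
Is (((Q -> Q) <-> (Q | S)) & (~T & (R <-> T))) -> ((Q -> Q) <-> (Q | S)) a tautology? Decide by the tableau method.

Valid

Assume the negation and expand:
Initial set: {~((((Q -> Q) <-> (Q | S)) & (~T & (R <-> T))) -> ((Q -> Q) <-> (Q | S)))}.
~((((Q -> Q) <-> (Q | S)) & (~T & (R <-> T))) -> ((Q -> Q) <-> (Q | S))): α-rule — add (((Q -> Q) <-> (Q | S)) & (~T & (R <-> T))), ~((Q -> Q) <-> (Q | S)).
(((Q -> Q) <-> (Q | S)) & (~T & (R <-> T))): α-rule — add ((Q -> Q) <-> (Q | S)), (~T & (R <-> T)).
(~T & (R <-> T)): α-rule — add ~T, (R <-> T).
~((Q -> Q) <-> (Q | S)): β-rule — branch into (Q -> Q), ~(Q | S)  //  ~(Q -> Q), (Q | S).
  branch 1 (add (Q -> Q), ~(Q | S)):
    ~(Q | S): α-rule — add ~Q, ~S.
    ((Q -> Q) <-> (Q | S)): β-rule — branch into (Q -> Q), (Q | S)  //  ~(Q -> Q), ~(Q | S).
      branch 1.1 (add (Q -> Q), (Q | S)):
        (R <-> T): β-rule — branch into R, T  //  ~R, ~T.
          branch 1.1.1 (add R, T):
            × closes — contains both T and ~T.
          branch 1.1.2 (add ~R, ~T):
            (Q -> Q): β-rule — branch into ~Q  //  Q.
              branch 1.1.2.1 (add ~Q):
                (Q -> Q): β-rule — branch into ~Q  //  Q.
                  branch 1.1.2.1.1 (add ~Q):
                    (Q | S): β-rule — branch into Q  //  S.
                      branch 1.1.2.1.1.1 (add Q):
                        × closes — contains both Q and ~Q.
                      branch 1.1.2.1.1.2 (add S):
                        × closes — contains both S and ~S.
                  branch 1.1.2.1.2 (add Q):
                    × closes — contains both Q and ~Q.
              branch 1.1.2.2 (add Q):
                × closes — contains both Q and ~Q.
      branch 1.2 (add ~(Q -> Q), ~(Q | S)):
        ~(Q -> Q): α-rule — add Q, ~Q.
        × closes — contains both Q and ~Q.
  branch 2 (add ~(Q -> Q), (Q | S)):
    ~(Q -> Q): α-rule — add Q, ~Q.
    × closes — contains both Q and ~Q.
All 7 branches close.
Every branch closed, so the negation is unsatisfiable and the formula is valid.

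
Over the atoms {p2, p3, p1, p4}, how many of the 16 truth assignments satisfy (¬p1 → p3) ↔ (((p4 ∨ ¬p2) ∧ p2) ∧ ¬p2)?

4

Initial set: {((¬p1 → p3) ↔ (((p4 ∨ ¬p2) ∧ p2) ∧ ¬p2))}.
((¬p1 → p3) ↔ (((p4 ∨ ¬p2) ∧ p2) ∧ ¬p2)): β-rule — branch into (¬p1 → p3), (((p4 ∨ ¬p2) ∧ p2) ∧ ¬p2)  //  ¬(¬p1 → p3), ¬(((p4 ∨ ¬p2) ∧ p2) ∧ ¬p2).
  branch 1 (add (¬p1 → p3), (((p4 ∨ ¬p2) ∧ p2) ∧ ¬p2)):
    (((p4 ∨ ¬p2) ∧ p2) ∧ ¬p2): α-rule — add ((p4 ∨ ¬p2) ∧ p2), ¬p2.
    ((p4 ∨ ¬p2) ∧ p2): α-rule — add (p4 ∨ ¬p2), p2.
    × closes — contains both p2 and ¬p2.
  branch 2 (add ¬(¬p1 → p3), ¬(((p4 ∨ ¬p2) ∧ p2) ∧ ¬p2)):
    ¬(¬p1 → p3): α-rule — add ¬p1, ¬p3.
    ¬(((p4 ∨ ¬p2) ∧ p2) ∧ ¬p2): β-rule — branch into ¬((p4 ∨ ¬p2) ∧ p2)  //  ¬¬p2.
      branch 2.1 (add ¬((p4 ∨ ¬p2) ∧ p2)):
        ¬((p4 ∨ ¬p2) ∧ p2): β-rule — branch into ¬(p4 ∨ ¬p2)  //  ¬p2.
          branch 2.1.1 (add ¬(p4 ∨ ¬p2)):
            ¬(p4 ∨ ¬p2): α-rule — add ¬p4, ¬¬p2.
            ○ open, literals {p1=0, p2=1, p3=0, p4=0}.
          branch 2.1.2 (add ¬p2):
            ○ open, literals {p1=0, p2=0, p3=0}.
      branch 2.2 (add ¬¬p2):
        ○ open, literals {p1=0, p2=1, p3=0}.
1 branch closed, 3 open.
Each open branch fixes some atoms; the unmentioned ones are free. Counting distinct full assignments: branch {p1=0, p2=1, p3=0, p4=0} (none free) contributes 1 new; branch {p1=0, p2=0, p3=0} (p4) contributes 2 new; branch {p1=0, p2=1, p3=0} (p4) contributes 1 new. Total: 4.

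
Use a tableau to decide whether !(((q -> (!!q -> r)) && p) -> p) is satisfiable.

Initial set: {!(((q -> (!!q -> r)) && p) -> p)}.
!(((q -> (!!q -> r)) && p) -> p): α-rule — add ((q -> (!!q -> r)) && p), !p.
((q -> (!!q -> r)) && p): α-rule — add (q -> (!!q -> r)), p.
× closes — contains both p and !p.
All 1 branch closes.
Every branch closed; the formula is unsatisfiable.

Unsatisfiable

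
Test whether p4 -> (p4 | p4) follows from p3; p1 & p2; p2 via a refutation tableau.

Yes

Initial set: {p3; (p1 & p2); p2; ~(p4 -> (p4 | p4))}.
(p1 & p2): α-rule — add p1, p2.
~(p4 -> (p4 | p4)): α-rule — add p4, ~(p4 | p4).
~(p4 | p4): α-rule — add ~p4, ~p4.
× closes — contains both p4 and ~p4.
All 1 branch closes.
Every branch closed, so the premises entail the conclusion.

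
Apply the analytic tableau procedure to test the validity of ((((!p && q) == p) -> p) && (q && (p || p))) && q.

Not valid

Assume the negation and expand:
Initial set: {!(((((!p && q) == p) -> p) && (q && (p || p))) && q)}.
!(((((!p && q) == p) -> p) && (q && (p || p))) && q): β-rule — branch into !((((!p && q) == p) -> p) && (q && (p || p)))  //  !q.
  branch 1 (add !((((!p && q) == p) -> p) && (q && (p || p)))):
    !((((!p && q) == p) -> p) && (q && (p || p))): β-rule — branch into !(((!p && q) == p) -> p)  //  !(q && (p || p)).
      branch 1.1 (add !(((!p && q) == p) -> p)):
        !(((!p && q) == p) -> p): α-rule — add ((!p && q) == p), !p.
        ((!p && q) == p): β-rule — branch into (!p && q), p  //  !(!p && q), !p.
          branch 1.1.1 (add (!p && q), p):
            × closes — contains both p and !p.
          branch 1.1.2 (add !(!p && q), !p):
            !(!p && q): β-rule — branch into !!p  //  !q.
              branch 1.1.2.1 (add !!p):
                × closes — contains both p and !p.
              branch 1.1.2.2 (add !q):
                ○ open, literals {p=0, q=0}.
      branch 1.2 (add !(q && (p || p))):
        !(q && (p || p)): β-rule — branch into !q  //  !(p || p).
          branch 1.2.1 (add !q):
            ○ open, literals {q=0}.
          branch 1.2.2 (add !(p || p)):
            !(p || p): α-rule — add !p, !p.
            ○ open, literals {p=0}.
  branch 2 (add !q):
    ○ open, literals {q=0}.
2 branches closed, 4 open.
An open branch gives a countermodel: p=0, q=0 (unmentioned atoms arbitrary); under it the original formula is false.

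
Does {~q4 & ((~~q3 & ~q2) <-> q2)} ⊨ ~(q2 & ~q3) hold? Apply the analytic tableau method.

Initial set: {(~q4 & ((~~q3 & ~q2) <-> q2)); ~~(q2 & ~q3)}.
(~q4 & ((~~q3 & ~q2) <-> q2)): α-rule — add ~q4, ((~~q3 & ~q2) <-> q2).
~~(q2 & ~q3): α-rule — add q2, ~q3.
((~~q3 & ~q2) <-> q2): β-rule — branch into (~~q3 & ~q2), q2  //  ~(~~q3 & ~q2), ~q2.
  branch 1 (add (~~q3 & ~q2), q2):
    (~~q3 & ~q2): α-rule — add ~~q3, ~q2.
    × closes — contains both q2 and ~q2.
  branch 2 (add ~(~~q3 & ~q2), ~q2):
    × closes — contains both q2 and ~q2.
All 2 branches close.
Every branch closed, so the premises entail the conclusion.

Yes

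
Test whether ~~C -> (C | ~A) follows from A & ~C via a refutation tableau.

Yes

Initial set: {T (A & ~C); F (~~C -> (C | ~A))}.
T (A & ~C): α-rule — add T A, T ~C.
F (~~C -> (C | ~A)): α-rule — add T ~~C, F (C | ~A).
T ~~C: drop double negation, giving T C.
× closes — contains both C and ~C.
All 1 branch closes.
Every branch closed, so the premises entail the conclusion.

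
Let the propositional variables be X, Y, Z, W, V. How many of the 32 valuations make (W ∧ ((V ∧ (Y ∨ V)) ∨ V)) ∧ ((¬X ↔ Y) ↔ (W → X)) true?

Initial set: {((W ∧ ((V ∧ (Y ∨ V)) ∨ V)) ∧ ((¬X ↔ Y) ↔ (W → X)))}.
((W ∧ ((V ∧ (Y ∨ V)) ∨ V)) ∧ ((¬X ↔ Y) ↔ (W → X))): α-rule — add (W ∧ ((V ∧ (Y ∨ V)) ∨ V)), ((¬X ↔ Y) ↔ (W → X)).
(W ∧ ((V ∧ (Y ∨ V)) ∨ V)): α-rule — add W, ((V ∧ (Y ∨ V)) ∨ V).
((¬X ↔ Y) ↔ (W → X)): β-rule — branch into (¬X ↔ Y), (W → X)  //  ¬(¬X ↔ Y), ¬(W → X).
  branch 1 (add (¬X ↔ Y), (W → X)):
    ((V ∧ (Y ∨ V)) ∨ V): β-rule — branch into (V ∧ (Y ∨ V))  //  V.
      branch 1.1 (add (V ∧ (Y ∨ V))):
        (V ∧ (Y ∨ V)): α-rule — add V, (Y ∨ V).
        (¬X ↔ Y): β-rule — branch into ¬X, Y  //  ¬¬X, ¬Y.
          branch 1.1.1 (add ¬X, Y):
            (W → X): β-rule — branch into ¬W  //  X.
              branch 1.1.1.1 (add ¬W):
                × closes — contains both W and ¬W.
              branch 1.1.1.2 (add X):
                × closes — contains both X and ¬X.
          branch 1.1.2 (add ¬¬X, ¬Y):
            (W → X): β-rule — branch into ¬W  //  X.
              branch 1.1.2.1 (add ¬W):
                × closes — contains both W and ¬W.
              branch 1.1.2.2 (add X):
                (Y ∨ V): β-rule — branch into Y  //  V.
                  branch 1.1.2.2.1 (add Y):
                    × closes — contains both Y and ¬Y.
                  branch 1.1.2.2.2 (add V):
                    ○ open, literals {V=T, W=T, X=T, Y=F}.
      branch 1.2 (add V):
        (¬X ↔ Y): β-rule — branch into ¬X, Y  //  ¬¬X, ¬Y.
          branch 1.2.1 (add ¬X, Y):
            (W → X): β-rule — branch into ¬W  //  X.
              branch 1.2.1.1 (add ¬W):
                × closes — contains both W and ¬W.
              branch 1.2.1.2 (add X):
                × closes — contains both X and ¬X.
          branch 1.2.2 (add ¬¬X, ¬Y):
            (W → X): β-rule — branch into ¬W  //  X.
              branch 1.2.2.1 (add ¬W):
                × closes — contains both W and ¬W.
              branch 1.2.2.2 (add X):
                ○ open, literals {V=T, W=T, X=T, Y=F}.
  branch 2 (add ¬(¬X ↔ Y), ¬(W → X)):
    ¬(W → X): α-rule — add W, ¬X.
    ((V ∧ (Y ∨ V)) ∨ V): β-rule — branch into (V ∧ (Y ∨ V))  //  V.
      branch 2.1 (add (V ∧ (Y ∨ V))):
        (V ∧ (Y ∨ V)): α-rule — add V, (Y ∨ V).
        ¬(¬X ↔ Y): β-rule — branch into ¬X, ¬Y  //  ¬¬X, Y.
          branch 2.1.1 (add ¬X, ¬Y):
            (Y ∨ V): β-rule — branch into Y  //  V.
              branch 2.1.1.1 (add Y):
                × closes — contains both Y and ¬Y.
              branch 2.1.1.2 (add V):
                ○ open, literals {V=T, W=T, X=F, Y=F}.
          branch 2.1.2 (add ¬¬X, Y):
            × closes — contains both X and ¬X.
      branch 2.2 (add V):
        ¬(¬X ↔ Y): β-rule — branch into ¬X, ¬Y  //  ¬¬X, Y.
          branch 2.2.1 (add ¬X, ¬Y):
            ○ open, literals {V=T, W=T, X=F, Y=F}.
          branch 2.2.2 (add ¬¬X, Y):
            × closes — contains both X and ¬X.
10 branches closed, 4 open.
Each open branch fixes some atoms; the unmentioned ones are free. Counting distinct full assignments: branch {V=T, W=T, X=T, Y=F} (Z) contributes 2 new; branch {V=T, W=T, X=T, Y=F} (Z) contributes 0 new; branch {V=T, W=T, X=F, Y=F} (Z) contributes 2 new; branch {V=T, W=T, X=F, Y=F} (Z) contributes 0 new. Total: 4.

4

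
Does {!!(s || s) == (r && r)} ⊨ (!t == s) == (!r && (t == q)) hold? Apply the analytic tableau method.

No

Initial set: {(!!(s || s) == (r && r)); !((!t == s) == (!r && (t == q)))}.
(!!(s || s) == (r && r)): β-rule — branch into !!(s || s), (r && r)  //  !!!(s || s), !(r && r).
  branch 1 (add !!(s || s), (r && r)):
    !!(s || s): drop double negation, giving (s || s).
    (r && r): α-rule — add r, r.
    !((!t == s) == (!r && (t == q))): β-rule — branch into (!t == s), !(!r && (t == q))  //  !(!t == s), (!r && (t == q)).
      branch 1.1 (add (!t == s), !(!r && (t == q))):
        (s || s): β-rule — branch into s  //  s.
          branch 1.1.1 (add s):
            (!t == s): β-rule — branch into !t, s  //  !!t, !s.
              branch 1.1.1.1 (add !t, s):
                !(!r && (t == q)): β-rule — branch into !!r  //  !(t == q).
                  branch 1.1.1.1.1 (add !!r):
                    ○ open, literals {r=1, s=1, t=0}.
                  branch 1.1.1.1.2 (add !(t == q)):
                    !(t == q): β-rule — branch into t, !q  //  !t, q.
                      branch 1.1.1.1.2.1 (add t, !q):
                        × closes — contains both t and !t.
                      branch 1.1.1.1.2.2 (add !t, q):
                        ○ open, literals {q=1, r=1, s=1, t=0}.
              branch 1.1.1.2 (add !!t, !s):
                × closes — contains both s and !s.
          branch 1.1.2 (add s):
            (!t == s): β-rule — branch into !t, s  //  !!t, !s.
              branch 1.1.2.1 (add !t, s):
                !(!r && (t == q)): β-rule — branch into !!r  //  !(t == q).
                  branch 1.1.2.1.1 (add !!r):
                    ○ open, literals {r=1, s=1, t=0}.
                  branch 1.1.2.1.2 (add !(t == q)):
                    !(t == q): β-rule — branch into t, !q  //  !t, q.
                      branch 1.1.2.1.2.1 (add t, !q):
                        × closes — contains both t and !t.
                      branch 1.1.2.1.2.2 (add !t, q):
                        ○ open, literals {q=1, r=1, s=1, t=0}.
              branch 1.1.2.2 (add !!t, !s):
                × closes — contains both s and !s.
      branch 1.2 (add !(!t == s), (!r && (t == q))):
        (!r && (t == q)): α-rule — add !r, (t == q).
        × closes — contains both r and !r.
  branch 2 (add !!!(s || s), !(r && r)):
    !!!(s || s): drop double negation, giving !(s || s).
    !(s || s): α-rule — add !s, !s.
    !((!t == s) == (!r && (t == q))): β-rule — branch into (!t == s), !(!r && (t == q))  //  !(!t == s), (!r && (t == q)).
      branch 2.1 (add (!t == s), !(!r && (t == q))):
        !(r && r): β-rule — branch into !r  //  !r.
          branch 2.1.1 (add !r):
            (!t == s): β-rule — branch into !t, s  //  !!t, !s.
              branch 2.1.1.1 (add !t, s):
                × closes — contains both s and !s.
              branch 2.1.1.2 (add !!t, !s):
                !(!r && (t == q)): β-rule — branch into !!r  //  !(t == q).
                  branch 2.1.1.2.1 (add !!r):
                    × closes — contains both r and !r.
                  branch 2.1.1.2.2 (add !(t == q)):
                    !(t == q): β-rule — branch into t, !q  //  !t, q.
                      branch 2.1.1.2.2.1 (add t, !q):
                        ○ open, literals {q=0, r=0, s=0, t=1}.
                      branch 2.1.1.2.2.2 (add !t, q):
                        × closes — contains both t and !t.
          branch 2.1.2 (add !r):
            (!t == s): β-rule — branch into !t, s  //  !!t, !s.
              branch 2.1.2.1 (add !t, s):
                × closes — contains both s and !s.
              branch 2.1.2.2 (add !!t, !s):
                !(!r && (t == q)): β-rule — branch into !!r  //  !(t == q).
                  branch 2.1.2.2.1 (add !!r):
                    × closes — contains both r and !r.
                  branch 2.1.2.2.2 (add !(t == q)):
                    !(t == q): β-rule — branch into t, !q  //  !t, q.
                      branch 2.1.2.2.2.1 (add t, !q):
                        ○ open, literals {q=0, r=0, s=0, t=1}.
                      branch 2.1.2.2.2.2 (add !t, q):
                        × closes — contains both t and !t.
      branch 2.2 (add !(!t == s), (!r && (t == q))):
        (!r && (t == q)): α-rule — add !r, (t == q).
        !(r && r): β-rule — branch into !r  //  !r.
          branch 2.2.1 (add !r):
            !(!t == s): β-rule — branch into !t, !s  //  !!t, s.
              branch 2.2.1.1 (add !t, !s):
                (t == q): β-rule — branch into t, q  //  !t, !q.
                  branch 2.2.1.1.1 (add t, q):
                    × closes — contains both t and !t.
                  branch 2.2.1.1.2 (add !t, !q):
                    ○ open, literals {q=0, r=0, s=0, t=0}.
              branch 2.2.1.2 (add !!t, s):
                × closes — contains both s and !s.
          branch 2.2.2 (add !r):
            !(!t == s): β-rule — branch into !t, !s  //  !!t, s.
              branch 2.2.2.1 (add !t, !s):
                (t == q): β-rule — branch into t, q  //  !t, !q.
                  branch 2.2.2.1.1 (add t, q):
                    × closes — contains both t and !t.
                  branch 2.2.2.1.2 (add !t, !q):
                    ○ open, literals {q=0, r=0, s=0, t=0}.
              branch 2.2.2.2 (add !!t, s):
                × closes — contains both s and !s.
15 branches closed, 8 open.
An open branch gives a countermodel: r=1, s=1, t=0 (unmentioned atoms arbitrary); the premises hold there but the conclusion fails.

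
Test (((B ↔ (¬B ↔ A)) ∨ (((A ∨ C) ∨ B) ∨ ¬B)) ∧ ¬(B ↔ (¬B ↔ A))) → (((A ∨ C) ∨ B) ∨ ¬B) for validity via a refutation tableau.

Valid

Assume the negation and expand:
Initial set: {¬((((B ↔ (¬B ↔ A)) ∨ (((A ∨ C) ∨ B) ∨ ¬B)) ∧ ¬(B ↔ (¬B ↔ A))) → (((A ∨ C) ∨ B) ∨ ¬B))}.
¬((((B ↔ (¬B ↔ A)) ∨ (((A ∨ C) ∨ B) ∨ ¬B)) ∧ ¬(B ↔ (¬B ↔ A))) → (((A ∨ C) ∨ B) ∨ ¬B)): α-rule — add (((B ↔ (¬B ↔ A)) ∨ (((A ∨ C) ∨ B) ∨ ¬B)) ∧ ¬(B ↔ (¬B ↔ A))), ¬(((A ∨ C) ∨ B) ∨ ¬B).
(((B ↔ (¬B ↔ A)) ∨ (((A ∨ C) ∨ B) ∨ ¬B)) ∧ ¬(B ↔ (¬B ↔ A))): α-rule — add ((B ↔ (¬B ↔ A)) ∨ (((A ∨ C) ∨ B) ∨ ¬B)), ¬(B ↔ (¬B ↔ A)).
¬(((A ∨ C) ∨ B) ∨ ¬B): α-rule — add ¬((A ∨ C) ∨ B), ¬¬B.
¬((A ∨ C) ∨ B): α-rule — add ¬(A ∨ C), ¬B.
× closes — contains both B and ¬B.
All 1 branch closes.
Every branch closed, so the negation is unsatisfiable and the formula is valid.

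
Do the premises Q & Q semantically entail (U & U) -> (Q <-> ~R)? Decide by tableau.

Initial set: {(Q & Q); ~((U & U) -> (Q <-> ~R))}.
(Q & Q): α-rule — add Q, Q.
~((U & U) -> (Q <-> ~R)): α-rule — add (U & U), ~(Q <-> ~R).
(U & U): α-rule — add U, U.
~(Q <-> ~R): β-rule — branch into Q, ~~R  //  ~Q, ~R.
  branch 1 (add Q, ~~R):
    ○ open, literals {Q=T, R=T, U=T}.
  branch 2 (add ~Q, ~R):
    × closes — contains both Q and ~Q.
1 branch closed, 1 open.
An open branch gives a countermodel: Q=T, R=T, U=T (unmentioned atoms arbitrary); the premises hold there but the conclusion fails.

No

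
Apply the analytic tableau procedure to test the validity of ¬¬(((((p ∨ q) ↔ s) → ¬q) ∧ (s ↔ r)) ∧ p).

Assume the negation and expand:
Initial set: {F ¬¬(((((p ∨ q) ↔ s) → ¬q) ∧ (s ↔ r)) ∧ p)}.
F ¬¬(((((p ∨ q) ↔ s) → ¬q) ∧ (s ↔ r)) ∧ p): drop double negation, giving F (((((p ∨ q) ↔ s) → ¬q) ∧ (s ↔ r)) ∧ p).
F (((((p ∨ q) ↔ s) → ¬q) ∧ (s ↔ r)) ∧ p): β-rule — branch into F ((((p ∨ q) ↔ s) → ¬q) ∧ (s ↔ r))  //  F p.
  branch 1 (add F ((((p ∨ q) ↔ s) → ¬q) ∧ (s ↔ r))):
    F ((((p ∨ q) ↔ s) → ¬q) ∧ (s ↔ r)): β-rule — branch into F (((p ∨ q) ↔ s) → ¬q)  //  F (s ↔ r).
      branch 1.1 (add F (((p ∨ q) ↔ s) → ¬q)):
        F (((p ∨ q) ↔ s) → ¬q): α-rule — add T ((p ∨ q) ↔ s), F ¬q.
        T ((p ∨ q) ↔ s): β-rule — branch into T (p ∨ q), T s  //  F (p ∨ q), F s.
          branch 1.1.1 (add T (p ∨ q), T s):
            T (p ∨ q): β-rule — branch into T p  //  T q.
              branch 1.1.1.1 (add T p):
                ○ open, literals {p=true, q=true, s=true}.
              branch 1.1.1.2 (add T q):
                ○ open, literals {q=true, s=true}.
          branch 1.1.2 (add F (p ∨ q), F s):
            F (p ∨ q): α-rule — add F p, F q.
            × closes — contains both q and ¬q.
      branch 1.2 (add F (s ↔ r)):
        F (s ↔ r): β-rule — branch into T s, F r  //  F s, T r.
          branch 1.2.1 (add T s, F r):
            ○ open, literals {r=false, s=true}.
          branch 1.2.2 (add F s, T r):
            ○ open, literals {r=true, s=false}.
  branch 2 (add F p):
    ○ open, literals {p=false}.
1 branch closed, 5 open.
An open branch gives a countermodel: p=true, q=true, s=true (unmentioned atoms arbitrary); under it the original formula is false.

Not valid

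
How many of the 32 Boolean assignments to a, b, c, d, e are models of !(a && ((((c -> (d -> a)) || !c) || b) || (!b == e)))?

16

Initial set: {!(a && ((((c -> (d -> a)) || !c) || b) || (!b == e)))}.
!(a && ((((c -> (d -> a)) || !c) || b) || (!b == e))): β-rule — branch into !a  //  !((((c -> (d -> a)) || !c) || b) || (!b == e)).
  branch 1 (add !a):
    ○ open, literals {a=F}.
  branch 2 (add !((((c -> (d -> a)) || !c) || b) || (!b == e))):
    !((((c -> (d -> a)) || !c) || b) || (!b == e)): α-rule — add !(((c -> (d -> a)) || !c) || b), !(!b == e).
    !(((c -> (d -> a)) || !c) || b): α-rule — add !((c -> (d -> a)) || !c), !b.
    !((c -> (d -> a)) || !c): α-rule — add !(c -> (d -> a)), !!c.
    !(c -> (d -> a)): α-rule — add c, !(d -> a).
    !(d -> a): α-rule — add d, !a.
    !(!b == e): β-rule — branch into !b, !e  //  !!b, e.
      branch 2.1 (add !b, !e):
        ○ open, literals {a=F, b=F, c=T, d=T, e=F}.
      branch 2.2 (add !!b, e):
        × closes — contains both b and !b.
1 branch closed, 2 open.
Each open branch fixes some atoms; the unmentioned ones are free. Counting distinct full assignments: branch {a=F} (b, c, d, e) contributes 16 new; branch {a=F, b=F, c=T, d=T, e=F} (none free) contributes 0 new. Total: 16.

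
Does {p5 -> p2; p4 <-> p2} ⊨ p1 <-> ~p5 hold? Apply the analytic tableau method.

No

Initial set: {(p5 -> p2); (p4 <-> p2); ~(p1 <-> ~p5)}.
(p5 -> p2): β-rule — branch into ~p5  //  p2.
  branch 1 (add ~p5):
    (p4 <-> p2): β-rule — branch into p4, p2  //  ~p4, ~p2.
      branch 1.1 (add p4, p2):
        ~(p1 <-> ~p5): β-rule — branch into p1, ~~p5  //  ~p1, ~p5.
          branch 1.1.1 (add p1, ~~p5):
            × closes — contains both p5 and ~p5.
          branch 1.1.2 (add ~p1, ~p5):
            ○ open, literals {p1=F, p2=T, p4=T, p5=F}.
      branch 1.2 (add ~p4, ~p2):
        ~(p1 <-> ~p5): β-rule — branch into p1, ~~p5  //  ~p1, ~p5.
          branch 1.2.1 (add p1, ~~p5):
            × closes — contains both p5 and ~p5.
          branch 1.2.2 (add ~p1, ~p5):
            ○ open, literals {p1=F, p2=F, p4=F, p5=F}.
  branch 2 (add p2):
    (p4 <-> p2): β-rule — branch into p4, p2  //  ~p4, ~p2.
      branch 2.1 (add p4, p2):
        ~(p1 <-> ~p5): β-rule — branch into p1, ~~p5  //  ~p1, ~p5.
          branch 2.1.1 (add p1, ~~p5):
            ○ open, literals {p1=T, p2=T, p4=T, p5=T}.
          branch 2.1.2 (add ~p1, ~p5):
            ○ open, literals {p1=F, p2=T, p4=T, p5=F}.
      branch 2.2 (add ~p4, ~p2):
        × closes — contains both p2 and ~p2.
3 branches closed, 4 open.
An open branch gives a countermodel: p1=F, p2=T, p4=T, p5=F (unmentioned atoms arbitrary); the premises hold there but the conclusion fails.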